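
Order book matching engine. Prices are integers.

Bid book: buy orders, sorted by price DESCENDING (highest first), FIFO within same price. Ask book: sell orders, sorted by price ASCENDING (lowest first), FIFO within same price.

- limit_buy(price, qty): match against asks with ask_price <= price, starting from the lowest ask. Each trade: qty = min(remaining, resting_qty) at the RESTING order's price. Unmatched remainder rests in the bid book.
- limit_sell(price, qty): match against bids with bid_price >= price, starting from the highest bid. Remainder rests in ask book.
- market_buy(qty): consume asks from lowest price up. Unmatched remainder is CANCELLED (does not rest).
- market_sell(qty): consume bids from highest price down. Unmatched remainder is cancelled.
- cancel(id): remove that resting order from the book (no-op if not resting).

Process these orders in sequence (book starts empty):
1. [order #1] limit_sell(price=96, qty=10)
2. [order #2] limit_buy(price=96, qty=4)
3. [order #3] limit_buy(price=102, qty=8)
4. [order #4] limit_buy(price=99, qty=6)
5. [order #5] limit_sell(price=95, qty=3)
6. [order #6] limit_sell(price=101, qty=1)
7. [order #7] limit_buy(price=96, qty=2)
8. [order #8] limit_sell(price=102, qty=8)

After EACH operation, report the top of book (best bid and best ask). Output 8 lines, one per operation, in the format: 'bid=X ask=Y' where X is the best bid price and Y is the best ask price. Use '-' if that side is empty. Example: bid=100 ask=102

After op 1 [order #1] limit_sell(price=96, qty=10): fills=none; bids=[-] asks=[#1:10@96]
After op 2 [order #2] limit_buy(price=96, qty=4): fills=#2x#1:4@96; bids=[-] asks=[#1:6@96]
After op 3 [order #3] limit_buy(price=102, qty=8): fills=#3x#1:6@96; bids=[#3:2@102] asks=[-]
After op 4 [order #4] limit_buy(price=99, qty=6): fills=none; bids=[#3:2@102 #4:6@99] asks=[-]
After op 5 [order #5] limit_sell(price=95, qty=3): fills=#3x#5:2@102 #4x#5:1@99; bids=[#4:5@99] asks=[-]
After op 6 [order #6] limit_sell(price=101, qty=1): fills=none; bids=[#4:5@99] asks=[#6:1@101]
After op 7 [order #7] limit_buy(price=96, qty=2): fills=none; bids=[#4:5@99 #7:2@96] asks=[#6:1@101]
After op 8 [order #8] limit_sell(price=102, qty=8): fills=none; bids=[#4:5@99 #7:2@96] asks=[#6:1@101 #8:8@102]

Answer: bid=- ask=96
bid=- ask=96
bid=102 ask=-
bid=102 ask=-
bid=99 ask=-
bid=99 ask=101
bid=99 ask=101
bid=99 ask=101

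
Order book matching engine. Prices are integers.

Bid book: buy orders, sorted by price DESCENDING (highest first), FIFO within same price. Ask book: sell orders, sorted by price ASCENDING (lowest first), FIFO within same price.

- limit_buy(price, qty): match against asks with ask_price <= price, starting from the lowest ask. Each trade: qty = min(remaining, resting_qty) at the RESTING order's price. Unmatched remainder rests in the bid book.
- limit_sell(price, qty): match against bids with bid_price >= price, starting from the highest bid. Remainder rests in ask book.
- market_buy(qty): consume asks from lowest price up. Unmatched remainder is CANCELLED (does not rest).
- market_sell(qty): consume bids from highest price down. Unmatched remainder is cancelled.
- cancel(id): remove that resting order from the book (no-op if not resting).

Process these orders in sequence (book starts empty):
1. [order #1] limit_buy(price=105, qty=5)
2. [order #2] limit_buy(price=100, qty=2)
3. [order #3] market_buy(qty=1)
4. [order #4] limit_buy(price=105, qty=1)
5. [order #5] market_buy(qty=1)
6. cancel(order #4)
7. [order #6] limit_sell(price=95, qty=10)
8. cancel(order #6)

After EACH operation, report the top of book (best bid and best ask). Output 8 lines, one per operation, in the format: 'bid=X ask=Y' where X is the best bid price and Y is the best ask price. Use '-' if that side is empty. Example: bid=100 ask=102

After op 1 [order #1] limit_buy(price=105, qty=5): fills=none; bids=[#1:5@105] asks=[-]
After op 2 [order #2] limit_buy(price=100, qty=2): fills=none; bids=[#1:5@105 #2:2@100] asks=[-]
After op 3 [order #3] market_buy(qty=1): fills=none; bids=[#1:5@105 #2:2@100] asks=[-]
After op 4 [order #4] limit_buy(price=105, qty=1): fills=none; bids=[#1:5@105 #4:1@105 #2:2@100] asks=[-]
After op 5 [order #5] market_buy(qty=1): fills=none; bids=[#1:5@105 #4:1@105 #2:2@100] asks=[-]
After op 6 cancel(order #4): fills=none; bids=[#1:5@105 #2:2@100] asks=[-]
After op 7 [order #6] limit_sell(price=95, qty=10): fills=#1x#6:5@105 #2x#6:2@100; bids=[-] asks=[#6:3@95]
After op 8 cancel(order #6): fills=none; bids=[-] asks=[-]

Answer: bid=105 ask=-
bid=105 ask=-
bid=105 ask=-
bid=105 ask=-
bid=105 ask=-
bid=105 ask=-
bid=- ask=95
bid=- ask=-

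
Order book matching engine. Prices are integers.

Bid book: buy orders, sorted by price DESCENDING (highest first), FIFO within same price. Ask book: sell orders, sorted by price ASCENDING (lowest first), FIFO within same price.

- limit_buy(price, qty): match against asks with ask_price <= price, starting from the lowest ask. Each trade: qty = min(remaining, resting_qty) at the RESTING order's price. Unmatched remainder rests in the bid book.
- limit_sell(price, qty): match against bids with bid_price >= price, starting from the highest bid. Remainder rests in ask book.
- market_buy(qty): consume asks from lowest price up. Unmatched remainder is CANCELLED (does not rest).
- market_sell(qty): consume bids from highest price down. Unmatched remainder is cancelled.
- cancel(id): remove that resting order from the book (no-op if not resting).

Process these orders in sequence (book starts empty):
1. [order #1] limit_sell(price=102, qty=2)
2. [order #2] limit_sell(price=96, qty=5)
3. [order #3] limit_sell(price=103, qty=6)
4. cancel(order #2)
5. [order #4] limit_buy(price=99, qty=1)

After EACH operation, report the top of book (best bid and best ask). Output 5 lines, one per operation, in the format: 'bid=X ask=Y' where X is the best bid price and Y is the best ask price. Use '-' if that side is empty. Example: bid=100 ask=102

Answer: bid=- ask=102
bid=- ask=96
bid=- ask=96
bid=- ask=102
bid=99 ask=102

Derivation:
After op 1 [order #1] limit_sell(price=102, qty=2): fills=none; bids=[-] asks=[#1:2@102]
After op 2 [order #2] limit_sell(price=96, qty=5): fills=none; bids=[-] asks=[#2:5@96 #1:2@102]
After op 3 [order #3] limit_sell(price=103, qty=6): fills=none; bids=[-] asks=[#2:5@96 #1:2@102 #3:6@103]
After op 4 cancel(order #2): fills=none; bids=[-] asks=[#1:2@102 #3:6@103]
After op 5 [order #4] limit_buy(price=99, qty=1): fills=none; bids=[#4:1@99] asks=[#1:2@102 #3:6@103]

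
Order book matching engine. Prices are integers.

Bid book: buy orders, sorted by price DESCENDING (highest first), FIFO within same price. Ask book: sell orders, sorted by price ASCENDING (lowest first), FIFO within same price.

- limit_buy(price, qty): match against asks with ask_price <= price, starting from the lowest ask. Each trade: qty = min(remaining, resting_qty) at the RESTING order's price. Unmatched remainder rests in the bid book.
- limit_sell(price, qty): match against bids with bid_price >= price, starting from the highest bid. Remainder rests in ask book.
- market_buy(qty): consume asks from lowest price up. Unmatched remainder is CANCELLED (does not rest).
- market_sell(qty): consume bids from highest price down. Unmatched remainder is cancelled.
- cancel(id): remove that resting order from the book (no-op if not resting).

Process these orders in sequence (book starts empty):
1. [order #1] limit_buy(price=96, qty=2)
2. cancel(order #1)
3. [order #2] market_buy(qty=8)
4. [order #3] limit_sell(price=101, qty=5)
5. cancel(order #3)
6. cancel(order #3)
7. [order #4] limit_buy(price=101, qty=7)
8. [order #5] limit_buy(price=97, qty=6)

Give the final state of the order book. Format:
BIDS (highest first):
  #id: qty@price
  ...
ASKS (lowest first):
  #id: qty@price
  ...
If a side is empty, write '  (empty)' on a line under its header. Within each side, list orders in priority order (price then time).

After op 1 [order #1] limit_buy(price=96, qty=2): fills=none; bids=[#1:2@96] asks=[-]
After op 2 cancel(order #1): fills=none; bids=[-] asks=[-]
After op 3 [order #2] market_buy(qty=8): fills=none; bids=[-] asks=[-]
After op 4 [order #3] limit_sell(price=101, qty=5): fills=none; bids=[-] asks=[#3:5@101]
After op 5 cancel(order #3): fills=none; bids=[-] asks=[-]
After op 6 cancel(order #3): fills=none; bids=[-] asks=[-]
After op 7 [order #4] limit_buy(price=101, qty=7): fills=none; bids=[#4:7@101] asks=[-]
After op 8 [order #5] limit_buy(price=97, qty=6): fills=none; bids=[#4:7@101 #5:6@97] asks=[-]

Answer: BIDS (highest first):
  #4: 7@101
  #5: 6@97
ASKS (lowest first):
  (empty)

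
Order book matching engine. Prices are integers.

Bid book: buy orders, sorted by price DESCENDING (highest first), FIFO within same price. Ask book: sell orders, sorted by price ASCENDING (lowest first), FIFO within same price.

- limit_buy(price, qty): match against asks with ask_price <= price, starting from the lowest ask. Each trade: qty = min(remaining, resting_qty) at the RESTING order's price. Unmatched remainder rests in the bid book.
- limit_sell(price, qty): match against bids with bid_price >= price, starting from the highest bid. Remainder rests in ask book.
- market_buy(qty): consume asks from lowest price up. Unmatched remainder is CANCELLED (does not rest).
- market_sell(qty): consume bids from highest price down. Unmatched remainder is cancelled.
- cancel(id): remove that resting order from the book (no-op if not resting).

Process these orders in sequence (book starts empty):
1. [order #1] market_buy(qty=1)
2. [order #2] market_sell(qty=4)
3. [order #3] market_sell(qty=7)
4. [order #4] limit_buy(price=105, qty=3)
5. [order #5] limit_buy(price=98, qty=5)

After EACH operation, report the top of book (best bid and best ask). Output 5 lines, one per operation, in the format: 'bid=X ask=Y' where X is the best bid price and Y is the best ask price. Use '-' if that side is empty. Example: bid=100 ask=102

After op 1 [order #1] market_buy(qty=1): fills=none; bids=[-] asks=[-]
After op 2 [order #2] market_sell(qty=4): fills=none; bids=[-] asks=[-]
After op 3 [order #3] market_sell(qty=7): fills=none; bids=[-] asks=[-]
After op 4 [order #4] limit_buy(price=105, qty=3): fills=none; bids=[#4:3@105] asks=[-]
After op 5 [order #5] limit_buy(price=98, qty=5): fills=none; bids=[#4:3@105 #5:5@98] asks=[-]

Answer: bid=- ask=-
bid=- ask=-
bid=- ask=-
bid=105 ask=-
bid=105 ask=-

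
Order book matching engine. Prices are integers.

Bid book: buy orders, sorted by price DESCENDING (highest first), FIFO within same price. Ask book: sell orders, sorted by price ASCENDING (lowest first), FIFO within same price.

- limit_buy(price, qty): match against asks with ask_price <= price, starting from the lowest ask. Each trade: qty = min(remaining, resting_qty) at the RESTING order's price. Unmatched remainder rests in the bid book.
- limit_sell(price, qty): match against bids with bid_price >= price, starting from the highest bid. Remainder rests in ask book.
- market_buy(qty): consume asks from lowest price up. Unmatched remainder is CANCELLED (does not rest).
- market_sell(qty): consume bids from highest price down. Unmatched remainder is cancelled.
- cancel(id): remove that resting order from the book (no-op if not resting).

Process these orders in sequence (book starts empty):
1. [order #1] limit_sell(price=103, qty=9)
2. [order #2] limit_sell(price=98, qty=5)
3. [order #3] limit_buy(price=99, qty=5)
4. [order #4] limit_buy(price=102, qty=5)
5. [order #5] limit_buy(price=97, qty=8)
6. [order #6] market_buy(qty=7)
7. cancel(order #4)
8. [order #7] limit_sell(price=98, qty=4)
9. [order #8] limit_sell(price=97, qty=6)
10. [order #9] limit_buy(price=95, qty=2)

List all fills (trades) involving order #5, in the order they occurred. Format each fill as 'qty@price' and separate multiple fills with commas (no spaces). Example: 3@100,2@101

After op 1 [order #1] limit_sell(price=103, qty=9): fills=none; bids=[-] asks=[#1:9@103]
After op 2 [order #2] limit_sell(price=98, qty=5): fills=none; bids=[-] asks=[#2:5@98 #1:9@103]
After op 3 [order #3] limit_buy(price=99, qty=5): fills=#3x#2:5@98; bids=[-] asks=[#1:9@103]
After op 4 [order #4] limit_buy(price=102, qty=5): fills=none; bids=[#4:5@102] asks=[#1:9@103]
After op 5 [order #5] limit_buy(price=97, qty=8): fills=none; bids=[#4:5@102 #5:8@97] asks=[#1:9@103]
After op 6 [order #6] market_buy(qty=7): fills=#6x#1:7@103; bids=[#4:5@102 #5:8@97] asks=[#1:2@103]
After op 7 cancel(order #4): fills=none; bids=[#5:8@97] asks=[#1:2@103]
After op 8 [order #7] limit_sell(price=98, qty=4): fills=none; bids=[#5:8@97] asks=[#7:4@98 #1:2@103]
After op 9 [order #8] limit_sell(price=97, qty=6): fills=#5x#8:6@97; bids=[#5:2@97] asks=[#7:4@98 #1:2@103]
After op 10 [order #9] limit_buy(price=95, qty=2): fills=none; bids=[#5:2@97 #9:2@95] asks=[#7:4@98 #1:2@103]

Answer: 6@97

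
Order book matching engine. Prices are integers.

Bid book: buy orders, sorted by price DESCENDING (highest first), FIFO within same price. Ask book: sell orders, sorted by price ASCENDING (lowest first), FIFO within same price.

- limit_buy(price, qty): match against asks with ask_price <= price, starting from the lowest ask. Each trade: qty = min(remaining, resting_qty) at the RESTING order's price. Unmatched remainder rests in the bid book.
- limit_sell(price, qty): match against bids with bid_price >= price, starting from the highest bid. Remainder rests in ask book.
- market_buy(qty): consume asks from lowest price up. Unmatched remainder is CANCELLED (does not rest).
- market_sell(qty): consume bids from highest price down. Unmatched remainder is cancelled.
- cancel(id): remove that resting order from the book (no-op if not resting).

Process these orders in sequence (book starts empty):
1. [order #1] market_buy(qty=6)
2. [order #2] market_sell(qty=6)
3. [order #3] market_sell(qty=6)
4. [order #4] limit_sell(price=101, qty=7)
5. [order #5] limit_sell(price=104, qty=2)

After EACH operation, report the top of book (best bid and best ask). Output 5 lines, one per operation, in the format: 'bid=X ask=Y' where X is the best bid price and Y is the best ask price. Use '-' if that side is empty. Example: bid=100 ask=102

After op 1 [order #1] market_buy(qty=6): fills=none; bids=[-] asks=[-]
After op 2 [order #2] market_sell(qty=6): fills=none; bids=[-] asks=[-]
After op 3 [order #3] market_sell(qty=6): fills=none; bids=[-] asks=[-]
After op 4 [order #4] limit_sell(price=101, qty=7): fills=none; bids=[-] asks=[#4:7@101]
After op 5 [order #5] limit_sell(price=104, qty=2): fills=none; bids=[-] asks=[#4:7@101 #5:2@104]

Answer: bid=- ask=-
bid=- ask=-
bid=- ask=-
bid=- ask=101
bid=- ask=101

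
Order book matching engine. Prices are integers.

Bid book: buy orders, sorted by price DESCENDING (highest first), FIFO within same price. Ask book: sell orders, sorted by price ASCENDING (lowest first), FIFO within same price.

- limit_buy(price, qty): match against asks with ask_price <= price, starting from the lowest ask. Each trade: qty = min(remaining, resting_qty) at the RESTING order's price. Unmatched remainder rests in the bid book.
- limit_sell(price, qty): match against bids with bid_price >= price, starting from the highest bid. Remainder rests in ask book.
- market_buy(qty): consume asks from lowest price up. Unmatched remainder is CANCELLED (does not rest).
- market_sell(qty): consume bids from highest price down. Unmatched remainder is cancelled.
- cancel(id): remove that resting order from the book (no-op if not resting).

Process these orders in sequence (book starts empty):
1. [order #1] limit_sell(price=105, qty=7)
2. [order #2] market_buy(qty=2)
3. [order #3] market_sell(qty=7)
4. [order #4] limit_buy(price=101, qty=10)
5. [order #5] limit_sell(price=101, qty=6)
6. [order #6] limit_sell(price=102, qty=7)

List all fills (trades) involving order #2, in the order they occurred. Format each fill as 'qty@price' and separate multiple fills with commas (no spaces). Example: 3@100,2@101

After op 1 [order #1] limit_sell(price=105, qty=7): fills=none; bids=[-] asks=[#1:7@105]
After op 2 [order #2] market_buy(qty=2): fills=#2x#1:2@105; bids=[-] asks=[#1:5@105]
After op 3 [order #3] market_sell(qty=7): fills=none; bids=[-] asks=[#1:5@105]
After op 4 [order #4] limit_buy(price=101, qty=10): fills=none; bids=[#4:10@101] asks=[#1:5@105]
After op 5 [order #5] limit_sell(price=101, qty=6): fills=#4x#5:6@101; bids=[#4:4@101] asks=[#1:5@105]
After op 6 [order #6] limit_sell(price=102, qty=7): fills=none; bids=[#4:4@101] asks=[#6:7@102 #1:5@105]

Answer: 2@105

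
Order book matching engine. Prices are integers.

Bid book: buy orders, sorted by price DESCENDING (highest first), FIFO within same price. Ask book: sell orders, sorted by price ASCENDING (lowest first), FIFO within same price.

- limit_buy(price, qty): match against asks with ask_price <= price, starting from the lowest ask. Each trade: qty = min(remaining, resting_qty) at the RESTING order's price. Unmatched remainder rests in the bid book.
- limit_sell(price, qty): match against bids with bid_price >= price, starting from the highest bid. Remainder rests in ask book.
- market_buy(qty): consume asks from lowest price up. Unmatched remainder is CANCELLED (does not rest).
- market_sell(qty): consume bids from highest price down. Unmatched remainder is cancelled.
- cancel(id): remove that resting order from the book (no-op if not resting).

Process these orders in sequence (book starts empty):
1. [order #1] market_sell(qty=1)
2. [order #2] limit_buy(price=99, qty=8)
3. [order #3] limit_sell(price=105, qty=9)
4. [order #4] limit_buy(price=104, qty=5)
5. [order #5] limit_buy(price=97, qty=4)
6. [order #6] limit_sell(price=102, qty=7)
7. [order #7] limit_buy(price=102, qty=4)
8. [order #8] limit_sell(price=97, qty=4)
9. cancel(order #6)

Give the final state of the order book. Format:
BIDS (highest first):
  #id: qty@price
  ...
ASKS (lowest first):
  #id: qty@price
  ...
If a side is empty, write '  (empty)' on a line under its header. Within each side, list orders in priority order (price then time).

Answer: BIDS (highest first):
  #2: 6@99
  #5: 4@97
ASKS (lowest first):
  #3: 9@105

Derivation:
After op 1 [order #1] market_sell(qty=1): fills=none; bids=[-] asks=[-]
After op 2 [order #2] limit_buy(price=99, qty=8): fills=none; bids=[#2:8@99] asks=[-]
After op 3 [order #3] limit_sell(price=105, qty=9): fills=none; bids=[#2:8@99] asks=[#3:9@105]
After op 4 [order #4] limit_buy(price=104, qty=5): fills=none; bids=[#4:5@104 #2:8@99] asks=[#3:9@105]
After op 5 [order #5] limit_buy(price=97, qty=4): fills=none; bids=[#4:5@104 #2:8@99 #5:4@97] asks=[#3:9@105]
After op 6 [order #6] limit_sell(price=102, qty=7): fills=#4x#6:5@104; bids=[#2:8@99 #5:4@97] asks=[#6:2@102 #3:9@105]
After op 7 [order #7] limit_buy(price=102, qty=4): fills=#7x#6:2@102; bids=[#7:2@102 #2:8@99 #5:4@97] asks=[#3:9@105]
After op 8 [order #8] limit_sell(price=97, qty=4): fills=#7x#8:2@102 #2x#8:2@99; bids=[#2:6@99 #5:4@97] asks=[#3:9@105]
After op 9 cancel(order #6): fills=none; bids=[#2:6@99 #5:4@97] asks=[#3:9@105]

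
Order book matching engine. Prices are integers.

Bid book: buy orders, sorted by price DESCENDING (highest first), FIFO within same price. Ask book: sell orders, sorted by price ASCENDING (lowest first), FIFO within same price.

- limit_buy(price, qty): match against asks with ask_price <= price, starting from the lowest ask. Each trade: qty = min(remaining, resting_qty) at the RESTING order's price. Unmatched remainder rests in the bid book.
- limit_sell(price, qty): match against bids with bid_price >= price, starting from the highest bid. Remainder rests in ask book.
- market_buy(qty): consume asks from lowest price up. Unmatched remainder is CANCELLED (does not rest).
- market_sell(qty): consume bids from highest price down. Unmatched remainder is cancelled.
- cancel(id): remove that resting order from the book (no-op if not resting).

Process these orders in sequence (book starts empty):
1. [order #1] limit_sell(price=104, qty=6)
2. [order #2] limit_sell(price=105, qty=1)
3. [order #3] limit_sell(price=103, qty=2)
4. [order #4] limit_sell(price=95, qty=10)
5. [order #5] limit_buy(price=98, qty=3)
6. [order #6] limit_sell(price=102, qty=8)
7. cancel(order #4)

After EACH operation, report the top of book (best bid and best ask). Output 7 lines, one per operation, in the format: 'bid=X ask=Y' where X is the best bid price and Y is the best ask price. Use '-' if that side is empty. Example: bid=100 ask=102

After op 1 [order #1] limit_sell(price=104, qty=6): fills=none; bids=[-] asks=[#1:6@104]
After op 2 [order #2] limit_sell(price=105, qty=1): fills=none; bids=[-] asks=[#1:6@104 #2:1@105]
After op 3 [order #3] limit_sell(price=103, qty=2): fills=none; bids=[-] asks=[#3:2@103 #1:6@104 #2:1@105]
After op 4 [order #4] limit_sell(price=95, qty=10): fills=none; bids=[-] asks=[#4:10@95 #3:2@103 #1:6@104 #2:1@105]
After op 5 [order #5] limit_buy(price=98, qty=3): fills=#5x#4:3@95; bids=[-] asks=[#4:7@95 #3:2@103 #1:6@104 #2:1@105]
After op 6 [order #6] limit_sell(price=102, qty=8): fills=none; bids=[-] asks=[#4:7@95 #6:8@102 #3:2@103 #1:6@104 #2:1@105]
After op 7 cancel(order #4): fills=none; bids=[-] asks=[#6:8@102 #3:2@103 #1:6@104 #2:1@105]

Answer: bid=- ask=104
bid=- ask=104
bid=- ask=103
bid=- ask=95
bid=- ask=95
bid=- ask=95
bid=- ask=102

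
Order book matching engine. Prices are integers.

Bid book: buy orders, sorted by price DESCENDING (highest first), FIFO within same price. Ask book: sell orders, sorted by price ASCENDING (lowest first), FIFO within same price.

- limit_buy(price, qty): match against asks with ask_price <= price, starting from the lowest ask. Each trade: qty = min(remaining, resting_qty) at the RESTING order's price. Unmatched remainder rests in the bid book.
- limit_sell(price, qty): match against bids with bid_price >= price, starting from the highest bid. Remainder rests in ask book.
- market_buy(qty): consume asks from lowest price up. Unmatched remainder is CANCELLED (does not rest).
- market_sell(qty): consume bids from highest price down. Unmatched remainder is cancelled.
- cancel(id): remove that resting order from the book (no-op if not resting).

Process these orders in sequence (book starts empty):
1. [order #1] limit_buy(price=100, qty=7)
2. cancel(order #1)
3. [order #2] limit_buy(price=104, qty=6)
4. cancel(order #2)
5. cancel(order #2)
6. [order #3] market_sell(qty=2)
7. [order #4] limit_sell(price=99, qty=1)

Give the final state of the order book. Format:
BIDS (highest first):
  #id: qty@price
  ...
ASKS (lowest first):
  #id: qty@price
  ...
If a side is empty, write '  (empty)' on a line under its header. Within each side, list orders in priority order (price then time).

Answer: BIDS (highest first):
  (empty)
ASKS (lowest first):
  #4: 1@99

Derivation:
After op 1 [order #1] limit_buy(price=100, qty=7): fills=none; bids=[#1:7@100] asks=[-]
After op 2 cancel(order #1): fills=none; bids=[-] asks=[-]
After op 3 [order #2] limit_buy(price=104, qty=6): fills=none; bids=[#2:6@104] asks=[-]
After op 4 cancel(order #2): fills=none; bids=[-] asks=[-]
After op 5 cancel(order #2): fills=none; bids=[-] asks=[-]
After op 6 [order #3] market_sell(qty=2): fills=none; bids=[-] asks=[-]
After op 7 [order #4] limit_sell(price=99, qty=1): fills=none; bids=[-] asks=[#4:1@99]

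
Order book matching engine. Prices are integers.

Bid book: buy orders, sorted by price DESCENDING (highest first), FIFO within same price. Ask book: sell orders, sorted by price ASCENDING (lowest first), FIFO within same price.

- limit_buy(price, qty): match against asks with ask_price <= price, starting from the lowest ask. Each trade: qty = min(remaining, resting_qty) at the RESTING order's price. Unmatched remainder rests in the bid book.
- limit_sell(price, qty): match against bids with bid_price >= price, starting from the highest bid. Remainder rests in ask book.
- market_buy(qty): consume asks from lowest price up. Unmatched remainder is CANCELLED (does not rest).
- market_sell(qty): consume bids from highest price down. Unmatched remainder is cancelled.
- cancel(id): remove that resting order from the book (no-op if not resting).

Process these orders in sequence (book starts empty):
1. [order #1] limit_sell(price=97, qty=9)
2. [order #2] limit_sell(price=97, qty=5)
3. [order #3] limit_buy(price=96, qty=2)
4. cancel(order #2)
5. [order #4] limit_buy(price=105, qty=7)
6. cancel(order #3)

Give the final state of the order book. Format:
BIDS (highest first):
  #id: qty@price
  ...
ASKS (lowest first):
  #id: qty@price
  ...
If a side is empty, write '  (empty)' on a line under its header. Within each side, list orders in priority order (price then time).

After op 1 [order #1] limit_sell(price=97, qty=9): fills=none; bids=[-] asks=[#1:9@97]
After op 2 [order #2] limit_sell(price=97, qty=5): fills=none; bids=[-] asks=[#1:9@97 #2:5@97]
After op 3 [order #3] limit_buy(price=96, qty=2): fills=none; bids=[#3:2@96] asks=[#1:9@97 #2:5@97]
After op 4 cancel(order #2): fills=none; bids=[#3:2@96] asks=[#1:9@97]
After op 5 [order #4] limit_buy(price=105, qty=7): fills=#4x#1:7@97; bids=[#3:2@96] asks=[#1:2@97]
After op 6 cancel(order #3): fills=none; bids=[-] asks=[#1:2@97]

Answer: BIDS (highest first):
  (empty)
ASKS (lowest first):
  #1: 2@97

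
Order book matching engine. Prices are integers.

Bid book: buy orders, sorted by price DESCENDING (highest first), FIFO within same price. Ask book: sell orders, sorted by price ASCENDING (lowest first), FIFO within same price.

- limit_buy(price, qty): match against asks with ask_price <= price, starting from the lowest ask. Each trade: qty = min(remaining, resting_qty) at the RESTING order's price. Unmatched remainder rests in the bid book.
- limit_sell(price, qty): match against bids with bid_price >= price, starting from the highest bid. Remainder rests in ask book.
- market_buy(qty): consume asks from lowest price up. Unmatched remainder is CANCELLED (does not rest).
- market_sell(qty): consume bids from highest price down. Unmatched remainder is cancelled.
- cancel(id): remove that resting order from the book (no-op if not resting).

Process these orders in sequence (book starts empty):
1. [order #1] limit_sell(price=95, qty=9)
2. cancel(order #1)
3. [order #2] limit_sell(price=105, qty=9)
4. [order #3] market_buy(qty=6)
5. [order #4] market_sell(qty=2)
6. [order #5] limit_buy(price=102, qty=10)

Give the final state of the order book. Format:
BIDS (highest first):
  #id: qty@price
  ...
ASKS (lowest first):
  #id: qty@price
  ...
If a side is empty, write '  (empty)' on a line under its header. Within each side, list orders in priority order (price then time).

After op 1 [order #1] limit_sell(price=95, qty=9): fills=none; bids=[-] asks=[#1:9@95]
After op 2 cancel(order #1): fills=none; bids=[-] asks=[-]
After op 3 [order #2] limit_sell(price=105, qty=9): fills=none; bids=[-] asks=[#2:9@105]
After op 4 [order #3] market_buy(qty=6): fills=#3x#2:6@105; bids=[-] asks=[#2:3@105]
After op 5 [order #4] market_sell(qty=2): fills=none; bids=[-] asks=[#2:3@105]
After op 6 [order #5] limit_buy(price=102, qty=10): fills=none; bids=[#5:10@102] asks=[#2:3@105]

Answer: BIDS (highest first):
  #5: 10@102
ASKS (lowest first):
  #2: 3@105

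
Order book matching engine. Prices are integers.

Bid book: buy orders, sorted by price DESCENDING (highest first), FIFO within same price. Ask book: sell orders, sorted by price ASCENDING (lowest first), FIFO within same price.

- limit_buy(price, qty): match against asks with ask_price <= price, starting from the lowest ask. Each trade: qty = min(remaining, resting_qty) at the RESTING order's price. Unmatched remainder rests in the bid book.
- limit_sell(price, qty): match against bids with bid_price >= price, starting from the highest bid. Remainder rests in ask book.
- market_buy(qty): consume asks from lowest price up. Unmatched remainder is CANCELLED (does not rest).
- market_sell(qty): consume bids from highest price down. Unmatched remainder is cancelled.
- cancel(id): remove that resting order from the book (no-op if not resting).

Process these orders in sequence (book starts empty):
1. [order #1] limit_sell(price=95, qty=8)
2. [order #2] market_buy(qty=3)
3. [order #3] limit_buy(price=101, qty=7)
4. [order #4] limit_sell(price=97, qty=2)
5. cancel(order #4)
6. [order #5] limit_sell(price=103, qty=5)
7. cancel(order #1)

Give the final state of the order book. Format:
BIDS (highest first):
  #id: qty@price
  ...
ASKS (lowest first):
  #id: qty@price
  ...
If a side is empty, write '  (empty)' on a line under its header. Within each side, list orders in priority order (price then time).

Answer: BIDS (highest first):
  (empty)
ASKS (lowest first):
  #5: 5@103

Derivation:
After op 1 [order #1] limit_sell(price=95, qty=8): fills=none; bids=[-] asks=[#1:8@95]
After op 2 [order #2] market_buy(qty=3): fills=#2x#1:3@95; bids=[-] asks=[#1:5@95]
After op 3 [order #3] limit_buy(price=101, qty=7): fills=#3x#1:5@95; bids=[#3:2@101] asks=[-]
After op 4 [order #4] limit_sell(price=97, qty=2): fills=#3x#4:2@101; bids=[-] asks=[-]
After op 5 cancel(order #4): fills=none; bids=[-] asks=[-]
After op 6 [order #5] limit_sell(price=103, qty=5): fills=none; bids=[-] asks=[#5:5@103]
After op 7 cancel(order #1): fills=none; bids=[-] asks=[#5:5@103]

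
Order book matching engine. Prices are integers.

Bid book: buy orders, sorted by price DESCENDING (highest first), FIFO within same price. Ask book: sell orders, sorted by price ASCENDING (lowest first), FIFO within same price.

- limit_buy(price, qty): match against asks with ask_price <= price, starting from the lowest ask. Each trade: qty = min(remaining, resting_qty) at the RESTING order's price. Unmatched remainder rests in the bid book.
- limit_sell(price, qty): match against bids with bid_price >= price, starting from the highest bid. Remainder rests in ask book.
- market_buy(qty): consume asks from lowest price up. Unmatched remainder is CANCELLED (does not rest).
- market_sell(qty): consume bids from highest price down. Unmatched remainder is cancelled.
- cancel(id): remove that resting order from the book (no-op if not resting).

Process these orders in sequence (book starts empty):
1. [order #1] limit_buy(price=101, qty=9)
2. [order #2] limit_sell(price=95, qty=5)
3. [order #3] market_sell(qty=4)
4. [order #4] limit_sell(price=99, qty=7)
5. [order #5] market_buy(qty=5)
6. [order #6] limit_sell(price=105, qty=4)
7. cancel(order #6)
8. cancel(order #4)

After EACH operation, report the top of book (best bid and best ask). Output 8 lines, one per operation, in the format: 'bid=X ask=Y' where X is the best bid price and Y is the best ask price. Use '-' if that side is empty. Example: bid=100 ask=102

After op 1 [order #1] limit_buy(price=101, qty=9): fills=none; bids=[#1:9@101] asks=[-]
After op 2 [order #2] limit_sell(price=95, qty=5): fills=#1x#2:5@101; bids=[#1:4@101] asks=[-]
After op 3 [order #3] market_sell(qty=4): fills=#1x#3:4@101; bids=[-] asks=[-]
After op 4 [order #4] limit_sell(price=99, qty=7): fills=none; bids=[-] asks=[#4:7@99]
After op 5 [order #5] market_buy(qty=5): fills=#5x#4:5@99; bids=[-] asks=[#4:2@99]
After op 6 [order #6] limit_sell(price=105, qty=4): fills=none; bids=[-] asks=[#4:2@99 #6:4@105]
After op 7 cancel(order #6): fills=none; bids=[-] asks=[#4:2@99]
After op 8 cancel(order #4): fills=none; bids=[-] asks=[-]

Answer: bid=101 ask=-
bid=101 ask=-
bid=- ask=-
bid=- ask=99
bid=- ask=99
bid=- ask=99
bid=- ask=99
bid=- ask=-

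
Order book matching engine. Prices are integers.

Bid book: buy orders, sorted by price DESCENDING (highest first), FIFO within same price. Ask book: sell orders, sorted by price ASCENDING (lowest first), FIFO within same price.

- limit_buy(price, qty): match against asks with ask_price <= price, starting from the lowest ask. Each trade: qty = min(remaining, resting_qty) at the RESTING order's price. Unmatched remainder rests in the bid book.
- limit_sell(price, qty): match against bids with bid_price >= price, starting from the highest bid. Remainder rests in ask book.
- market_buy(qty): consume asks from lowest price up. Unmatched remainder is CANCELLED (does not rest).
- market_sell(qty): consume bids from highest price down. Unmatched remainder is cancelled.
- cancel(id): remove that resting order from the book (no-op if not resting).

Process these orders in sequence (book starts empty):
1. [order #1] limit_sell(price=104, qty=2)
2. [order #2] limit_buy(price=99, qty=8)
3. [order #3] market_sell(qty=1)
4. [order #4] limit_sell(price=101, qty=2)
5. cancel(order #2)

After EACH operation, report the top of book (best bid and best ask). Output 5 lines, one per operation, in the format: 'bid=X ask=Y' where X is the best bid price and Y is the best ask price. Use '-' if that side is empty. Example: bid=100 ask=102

After op 1 [order #1] limit_sell(price=104, qty=2): fills=none; bids=[-] asks=[#1:2@104]
After op 2 [order #2] limit_buy(price=99, qty=8): fills=none; bids=[#2:8@99] asks=[#1:2@104]
After op 3 [order #3] market_sell(qty=1): fills=#2x#3:1@99; bids=[#2:7@99] asks=[#1:2@104]
After op 4 [order #4] limit_sell(price=101, qty=2): fills=none; bids=[#2:7@99] asks=[#4:2@101 #1:2@104]
After op 5 cancel(order #2): fills=none; bids=[-] asks=[#4:2@101 #1:2@104]

Answer: bid=- ask=104
bid=99 ask=104
bid=99 ask=104
bid=99 ask=101
bid=- ask=101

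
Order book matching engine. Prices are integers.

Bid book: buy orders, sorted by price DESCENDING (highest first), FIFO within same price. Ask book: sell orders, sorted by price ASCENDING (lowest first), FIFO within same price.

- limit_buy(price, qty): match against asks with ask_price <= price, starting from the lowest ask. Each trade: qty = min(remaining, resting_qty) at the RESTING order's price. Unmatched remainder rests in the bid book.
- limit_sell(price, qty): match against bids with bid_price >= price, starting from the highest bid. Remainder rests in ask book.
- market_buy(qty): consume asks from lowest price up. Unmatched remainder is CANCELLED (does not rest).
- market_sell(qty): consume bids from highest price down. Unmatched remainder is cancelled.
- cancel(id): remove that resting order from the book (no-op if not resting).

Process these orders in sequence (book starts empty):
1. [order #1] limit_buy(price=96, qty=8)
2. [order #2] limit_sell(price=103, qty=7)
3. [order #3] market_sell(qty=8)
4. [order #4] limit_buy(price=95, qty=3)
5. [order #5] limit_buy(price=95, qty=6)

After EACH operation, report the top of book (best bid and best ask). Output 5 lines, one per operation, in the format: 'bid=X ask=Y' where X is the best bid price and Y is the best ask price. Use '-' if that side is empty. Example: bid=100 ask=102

Answer: bid=96 ask=-
bid=96 ask=103
bid=- ask=103
bid=95 ask=103
bid=95 ask=103

Derivation:
After op 1 [order #1] limit_buy(price=96, qty=8): fills=none; bids=[#1:8@96] asks=[-]
After op 2 [order #2] limit_sell(price=103, qty=7): fills=none; bids=[#1:8@96] asks=[#2:7@103]
After op 3 [order #3] market_sell(qty=8): fills=#1x#3:8@96; bids=[-] asks=[#2:7@103]
After op 4 [order #4] limit_buy(price=95, qty=3): fills=none; bids=[#4:3@95] asks=[#2:7@103]
After op 5 [order #5] limit_buy(price=95, qty=6): fills=none; bids=[#4:3@95 #5:6@95] asks=[#2:7@103]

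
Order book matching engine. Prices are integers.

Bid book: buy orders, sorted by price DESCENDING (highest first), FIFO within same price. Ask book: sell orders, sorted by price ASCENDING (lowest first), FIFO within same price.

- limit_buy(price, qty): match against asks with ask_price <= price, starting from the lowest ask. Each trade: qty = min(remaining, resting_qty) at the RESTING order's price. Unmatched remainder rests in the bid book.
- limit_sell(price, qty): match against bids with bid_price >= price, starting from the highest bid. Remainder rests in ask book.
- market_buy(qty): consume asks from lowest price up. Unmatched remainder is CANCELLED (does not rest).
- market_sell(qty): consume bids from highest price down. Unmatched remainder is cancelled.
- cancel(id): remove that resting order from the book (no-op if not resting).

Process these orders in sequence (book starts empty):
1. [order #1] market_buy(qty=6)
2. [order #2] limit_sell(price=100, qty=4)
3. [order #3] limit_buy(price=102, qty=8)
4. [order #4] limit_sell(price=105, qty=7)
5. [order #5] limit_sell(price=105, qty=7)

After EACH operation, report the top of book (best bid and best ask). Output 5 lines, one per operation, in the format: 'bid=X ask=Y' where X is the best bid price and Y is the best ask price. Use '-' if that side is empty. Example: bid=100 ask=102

Answer: bid=- ask=-
bid=- ask=100
bid=102 ask=-
bid=102 ask=105
bid=102 ask=105

Derivation:
After op 1 [order #1] market_buy(qty=6): fills=none; bids=[-] asks=[-]
After op 2 [order #2] limit_sell(price=100, qty=4): fills=none; bids=[-] asks=[#2:4@100]
After op 3 [order #3] limit_buy(price=102, qty=8): fills=#3x#2:4@100; bids=[#3:4@102] asks=[-]
After op 4 [order #4] limit_sell(price=105, qty=7): fills=none; bids=[#3:4@102] asks=[#4:7@105]
After op 5 [order #5] limit_sell(price=105, qty=7): fills=none; bids=[#3:4@102] asks=[#4:7@105 #5:7@105]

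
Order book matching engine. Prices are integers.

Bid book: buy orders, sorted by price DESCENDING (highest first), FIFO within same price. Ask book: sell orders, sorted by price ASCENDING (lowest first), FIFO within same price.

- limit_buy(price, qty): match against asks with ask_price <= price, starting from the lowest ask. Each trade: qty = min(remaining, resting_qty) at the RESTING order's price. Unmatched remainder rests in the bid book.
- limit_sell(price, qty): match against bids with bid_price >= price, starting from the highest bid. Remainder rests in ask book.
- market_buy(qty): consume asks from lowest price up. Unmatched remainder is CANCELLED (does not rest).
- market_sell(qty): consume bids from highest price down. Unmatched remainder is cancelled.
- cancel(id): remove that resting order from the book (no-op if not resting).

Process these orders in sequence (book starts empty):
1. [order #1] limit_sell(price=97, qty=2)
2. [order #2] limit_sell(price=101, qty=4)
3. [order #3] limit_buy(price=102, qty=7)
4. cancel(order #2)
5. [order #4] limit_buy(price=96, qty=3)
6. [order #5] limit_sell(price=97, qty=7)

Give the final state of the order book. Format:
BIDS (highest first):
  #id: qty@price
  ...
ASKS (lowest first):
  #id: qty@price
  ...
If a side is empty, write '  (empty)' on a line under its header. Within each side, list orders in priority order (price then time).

Answer: BIDS (highest first):
  #4: 3@96
ASKS (lowest first):
  #5: 6@97

Derivation:
After op 1 [order #1] limit_sell(price=97, qty=2): fills=none; bids=[-] asks=[#1:2@97]
After op 2 [order #2] limit_sell(price=101, qty=4): fills=none; bids=[-] asks=[#1:2@97 #2:4@101]
After op 3 [order #3] limit_buy(price=102, qty=7): fills=#3x#1:2@97 #3x#2:4@101; bids=[#3:1@102] asks=[-]
After op 4 cancel(order #2): fills=none; bids=[#3:1@102] asks=[-]
After op 5 [order #4] limit_buy(price=96, qty=3): fills=none; bids=[#3:1@102 #4:3@96] asks=[-]
After op 6 [order #5] limit_sell(price=97, qty=7): fills=#3x#5:1@102; bids=[#4:3@96] asks=[#5:6@97]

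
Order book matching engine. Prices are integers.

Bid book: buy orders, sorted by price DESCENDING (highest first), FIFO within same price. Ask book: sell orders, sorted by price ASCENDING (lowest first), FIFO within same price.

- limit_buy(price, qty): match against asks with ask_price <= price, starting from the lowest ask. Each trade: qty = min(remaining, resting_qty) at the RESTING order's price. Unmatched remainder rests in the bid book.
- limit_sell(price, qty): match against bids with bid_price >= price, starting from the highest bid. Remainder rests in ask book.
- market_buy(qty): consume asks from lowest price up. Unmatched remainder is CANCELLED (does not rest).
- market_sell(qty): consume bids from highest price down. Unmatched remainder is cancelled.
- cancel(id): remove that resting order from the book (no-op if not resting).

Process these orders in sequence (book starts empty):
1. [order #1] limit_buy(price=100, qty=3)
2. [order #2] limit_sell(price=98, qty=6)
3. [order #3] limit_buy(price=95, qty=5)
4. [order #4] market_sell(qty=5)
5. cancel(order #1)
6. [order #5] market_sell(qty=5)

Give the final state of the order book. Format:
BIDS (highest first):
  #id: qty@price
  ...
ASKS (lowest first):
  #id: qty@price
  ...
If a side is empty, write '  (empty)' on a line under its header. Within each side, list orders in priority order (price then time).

Answer: BIDS (highest first):
  (empty)
ASKS (lowest first):
  #2: 3@98

Derivation:
After op 1 [order #1] limit_buy(price=100, qty=3): fills=none; bids=[#1:3@100] asks=[-]
After op 2 [order #2] limit_sell(price=98, qty=6): fills=#1x#2:3@100; bids=[-] asks=[#2:3@98]
After op 3 [order #3] limit_buy(price=95, qty=5): fills=none; bids=[#3:5@95] asks=[#2:3@98]
After op 4 [order #4] market_sell(qty=5): fills=#3x#4:5@95; bids=[-] asks=[#2:3@98]
After op 5 cancel(order #1): fills=none; bids=[-] asks=[#2:3@98]
After op 6 [order #5] market_sell(qty=5): fills=none; bids=[-] asks=[#2:3@98]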